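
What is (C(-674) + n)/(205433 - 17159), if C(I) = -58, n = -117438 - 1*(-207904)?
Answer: 15068/31379 ≈ 0.48019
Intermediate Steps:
n = 90466 (n = -117438 + 207904 = 90466)
(C(-674) + n)/(205433 - 17159) = (-58 + 90466)/(205433 - 17159) = 90408/188274 = 90408*(1/188274) = 15068/31379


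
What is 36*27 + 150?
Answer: 1122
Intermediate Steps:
36*27 + 150 = 972 + 150 = 1122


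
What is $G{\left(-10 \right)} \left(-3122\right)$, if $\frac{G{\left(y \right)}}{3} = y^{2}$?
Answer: $-936600$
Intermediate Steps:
$G{\left(y \right)} = 3 y^{2}$
$G{\left(-10 \right)} \left(-3122\right) = 3 \left(-10\right)^{2} \left(-3122\right) = 3 \cdot 100 \left(-3122\right) = 300 \left(-3122\right) = -936600$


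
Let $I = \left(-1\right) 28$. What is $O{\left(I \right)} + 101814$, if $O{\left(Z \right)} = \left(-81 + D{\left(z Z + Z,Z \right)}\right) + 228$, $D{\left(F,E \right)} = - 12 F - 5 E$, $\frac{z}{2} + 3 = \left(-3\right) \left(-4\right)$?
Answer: $108485$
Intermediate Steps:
$z = 18$ ($z = -6 + 2 \left(\left(-3\right) \left(-4\right)\right) = -6 + 2 \cdot 12 = -6 + 24 = 18$)
$I = -28$
$O{\left(Z \right)} = 147 - 233 Z$ ($O{\left(Z \right)} = \left(-81 - \left(5 Z + 12 \left(18 Z + Z\right)\right)\right) + 228 = \left(-81 - \left(5 Z + 12 \cdot 19 Z\right)\right) + 228 = \left(-81 - 233 Z\right) + 228 = 147 - 233 Z$)
$O{\left(I \right)} + 101814 = \left(147 - -6524\right) + 101814 = \left(147 + 6524\right) + 101814 = 6671 + 101814 = 108485$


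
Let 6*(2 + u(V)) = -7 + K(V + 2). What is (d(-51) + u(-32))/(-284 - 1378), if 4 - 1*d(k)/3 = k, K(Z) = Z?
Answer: -941/9972 ≈ -0.094364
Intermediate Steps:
d(k) = 12 - 3*k
u(V) = -17/6 + V/6 (u(V) = -2 + (-7 + (V + 2))/6 = -2 + (-7 + (2 + V))/6 = -2 + (-5 + V)/6 = -2 + (-⅚ + V/6) = -17/6 + V/6)
(d(-51) + u(-32))/(-284 - 1378) = ((12 - 3*(-51)) + (-17/6 + (⅙)*(-32)))/(-284 - 1378) = ((12 + 153) + (-17/6 - 16/3))/(-1662) = (165 - 49/6)*(-1/1662) = (941/6)*(-1/1662) = -941/9972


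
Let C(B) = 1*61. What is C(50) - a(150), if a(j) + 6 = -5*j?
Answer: 817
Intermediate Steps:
C(B) = 61
a(j) = -6 - 5*j
C(50) - a(150) = 61 - (-6 - 5*150) = 61 - (-6 - 750) = 61 - 1*(-756) = 61 + 756 = 817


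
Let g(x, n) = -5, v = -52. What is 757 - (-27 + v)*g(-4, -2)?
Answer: 362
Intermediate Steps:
757 - (-27 + v)*g(-4, -2) = 757 - (-27 - 52)*(-5) = 757 - (-79)*(-5) = 757 - 1*395 = 757 - 395 = 362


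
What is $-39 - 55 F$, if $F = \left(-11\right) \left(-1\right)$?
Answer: $-644$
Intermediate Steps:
$F = 11$
$-39 - 55 F = -39 - 605 = -644$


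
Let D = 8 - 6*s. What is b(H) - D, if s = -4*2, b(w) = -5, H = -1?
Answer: -61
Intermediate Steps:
s = -8
D = 56 (D = 8 - 6*(-8) = 8 + 48 = 56)
b(H) - D = -5 - 1*56 = -5 - 56 = -61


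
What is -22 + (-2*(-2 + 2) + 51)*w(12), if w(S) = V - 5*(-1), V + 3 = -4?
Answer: -124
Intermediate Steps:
V = -7 (V = -3 - 4 = -7)
w(S) = -2 (w(S) = -7 - 5*(-1) = -7 - 1*(-5) = -7 + 5 = -2)
-22 + (-2*(-2 + 2) + 51)*w(12) = -22 + (-2*(-2 + 2) + 51)*(-2) = -22 + (-2*0 + 51)*(-2) = -22 + (0 + 51)*(-2) = -22 + 51*(-2) = -22 - 102 = -124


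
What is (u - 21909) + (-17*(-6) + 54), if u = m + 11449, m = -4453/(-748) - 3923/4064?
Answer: -7826919625/759968 ≈ -10299.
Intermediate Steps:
m = 3790647/759968 (m = -4453*(-1/748) - 3923*1/4064 = 4453/748 - 3923/4064 = 3790647/759968 ≈ 4.9879)
u = 8704664279/759968 (u = 3790647/759968 + 11449 = 8704664279/759968 ≈ 11454.)
(u - 21909) + (-17*(-6) + 54) = (8704664279/759968 - 21909) + (-17*(-6) + 54) = -7945474633/759968 + (102 + 54) = -7945474633/759968 + 156 = -7826919625/759968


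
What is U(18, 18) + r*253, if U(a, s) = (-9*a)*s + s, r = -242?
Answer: -64124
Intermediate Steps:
U(a, s) = s - 9*a*s (U(a, s) = -9*a*s + s = s - 9*a*s)
U(18, 18) + r*253 = 18*(1 - 9*18) - 242*253 = 18*(1 - 162) - 61226 = 18*(-161) - 61226 = -2898 - 61226 = -64124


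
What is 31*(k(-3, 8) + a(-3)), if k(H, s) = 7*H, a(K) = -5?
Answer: -806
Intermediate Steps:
31*(k(-3, 8) + a(-3)) = 31*(7*(-3) - 5) = 31*(-21 - 5) = 31*(-26) = -806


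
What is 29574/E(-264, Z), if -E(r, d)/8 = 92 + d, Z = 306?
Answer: -14787/1592 ≈ -9.2883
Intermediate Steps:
E(r, d) = -736 - 8*d (E(r, d) = -8*(92 + d) = -736 - 8*d)
29574/E(-264, Z) = 29574/(-736 - 8*306) = 29574/(-736 - 2448) = 29574/(-3184) = 29574*(-1/3184) = -14787/1592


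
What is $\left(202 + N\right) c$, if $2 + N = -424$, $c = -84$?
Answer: $18816$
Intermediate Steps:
$N = -426$ ($N = -2 - 424 = -426$)
$\left(202 + N\right) c = \left(202 - 426\right) \left(-84\right) = \left(-224\right) \left(-84\right) = 18816$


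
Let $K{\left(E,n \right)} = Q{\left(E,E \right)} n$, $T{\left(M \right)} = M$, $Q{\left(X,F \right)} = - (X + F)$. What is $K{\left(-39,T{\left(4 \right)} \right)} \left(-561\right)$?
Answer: $-175032$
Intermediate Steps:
$Q{\left(X,F \right)} = - F - X$ ($Q{\left(X,F \right)} = - (F + X) = - F - X$)
$K{\left(E,n \right)} = - 2 E n$ ($K{\left(E,n \right)} = \left(- E - E\right) n = - 2 E n$)
$K{\left(-39,T{\left(4 \right)} \right)} \left(-561\right) = \left(-2\right) \left(-39\right) 4 \left(-561\right) = 312 \left(-561\right) = -175032$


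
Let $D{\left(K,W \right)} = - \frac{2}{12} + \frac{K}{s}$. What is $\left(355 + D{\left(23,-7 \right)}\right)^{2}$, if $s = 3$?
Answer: $\frac{525625}{4} \approx 1.3141 \cdot 10^{5}$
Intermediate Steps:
$D{\left(K,W \right)} = - \frac{1}{6} + \frac{K}{3}$ ($D{\left(K,W \right)} = - \frac{2}{12} + \frac{K}{3} = \left(-2\right) \frac{1}{12} + K \frac{1}{3} = - \frac{1}{6} + \frac{K}{3}$)
$\left(355 + D{\left(23,-7 \right)}\right)^{2} = \left(355 + \left(- \frac{1}{6} + \frac{1}{3} \cdot 23\right)\right)^{2} = \left(355 + \left(- \frac{1}{6} + \frac{23}{3}\right)\right)^{2} = \left(355 + \frac{15}{2}\right)^{2} = \left(\frac{725}{2}\right)^{2} = \frac{525625}{4}$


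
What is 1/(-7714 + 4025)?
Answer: -1/3689 ≈ -0.00027108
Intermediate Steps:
1/(-7714 + 4025) = 1/(-3689) = -1/3689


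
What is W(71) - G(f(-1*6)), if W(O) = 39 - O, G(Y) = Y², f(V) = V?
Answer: -68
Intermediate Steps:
W(71) - G(f(-1*6)) = (39 - 1*71) - (-1*6)² = (39 - 71) - 1*(-6)² = -32 - 1*36 = -32 - 36 = -68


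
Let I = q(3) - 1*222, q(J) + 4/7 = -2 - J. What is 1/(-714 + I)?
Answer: -7/6591 ≈ -0.0010621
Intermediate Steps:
q(J) = -18/7 - J (q(J) = -4/7 + (-2 - J) = -18/7 - J)
I = -1593/7 (I = (-18/7 - 1*3) - 1*222 = (-18/7 - 3) - 222 = -39/7 - 222 = -1593/7 ≈ -227.57)
1/(-714 + I) = 1/(-714 - 1593/7) = 1/(-6591/7) = -7/6591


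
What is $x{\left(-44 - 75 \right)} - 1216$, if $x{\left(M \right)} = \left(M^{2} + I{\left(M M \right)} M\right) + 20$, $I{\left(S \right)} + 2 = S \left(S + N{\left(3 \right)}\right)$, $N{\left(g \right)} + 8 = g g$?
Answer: $-23865208555$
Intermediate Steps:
$N{\left(g \right)} = -8 + g^{2}$ ($N{\left(g \right)} = -8 + g g = -8 + g^{2}$)
$I{\left(S \right)} = -2 + S \left(1 + S\right)$ ($I{\left(S \right)} = -2 + S \left(S - \left(8 - 3^{2}\right)\right) = -2 + S \left(S + \left(-8 + 9\right)\right) = -2 + S \left(S + 1\right) = -2 + S \left(1 + S\right)$)
$x{\left(M \right)} = 20 + M^{2} + M \left(-2 + M^{2} + M^{4}\right)$ ($x{\left(M \right)} = \left(M^{2} + \left(-2 + M M + \left(M M\right)^{2}\right) M\right) + 20 = \left(M^{2} + \left(-2 + M^{2} + \left(M^{2}\right)^{2}\right) M\right) + 20 = \left(M^{2} + \left(-2 + M^{2} + M^{4}\right) M\right) + 20 = \left(M^{2} + M \left(-2 + M^{2} + M^{4}\right)\right) + 20 = 20 + M^{2} + M \left(-2 + M^{2} + M^{4}\right)$)
$x{\left(-44 - 75 \right)} - 1216 = \left(20 + \left(-44 - 75\right)^{2} - \left(-44 - 75\right) \left(2 - \left(-44 - 75\right)^{2} - \left(-44 - 75\right)^{4}\right)\right) - 1216 = \left(20 + \left(-119\right)^{2} - - 119 \left(2 - \left(-119\right)^{2} - \left(-119\right)^{4}\right)\right) - 1216 = \left(20 + 14161 - - 119 \left(2 - 14161 - 200533921\right)\right) - 1216 = \left(20 + 14161 - \left(-119\right) \left(-200548080\right)\right) - 1216 = \left(20 + 14161 - 23865221520\right) - 1216 = -23865207339 - 1216 = -23865208555$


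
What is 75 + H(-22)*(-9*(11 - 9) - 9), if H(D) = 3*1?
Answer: -6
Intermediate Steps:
H(D) = 3
75 + H(-22)*(-9*(11 - 9) - 9) = 75 + 3*(-9*(11 - 9) - 9) = 75 + 3*(-9*2 - 9) = 75 + 3*(-18 - 9) = 75 + 3*(-27) = 75 - 81 = -6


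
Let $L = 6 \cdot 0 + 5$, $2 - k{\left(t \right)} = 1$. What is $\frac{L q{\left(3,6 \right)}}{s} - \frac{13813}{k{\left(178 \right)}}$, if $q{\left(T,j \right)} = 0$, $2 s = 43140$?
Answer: $-13813$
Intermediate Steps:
$k{\left(t \right)} = 1$ ($k{\left(t \right)} = 2 - 1 = 1$)
$s = 21570$ ($s = \frac{1}{2} \cdot 43140 = 21570$)
$L = 5$ ($L = 0 + 5 = 5$)
$\frac{L q{\left(3,6 \right)}}{s} - \frac{13813}{k{\left(178 \right)}} = \frac{5 \cdot 0}{21570} - \frac{13813}{1} = 0 \cdot \frac{1}{21570} - 13813 = 0 - 13813 = -13813$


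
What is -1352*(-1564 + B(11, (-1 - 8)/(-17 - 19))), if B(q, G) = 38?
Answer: 2063152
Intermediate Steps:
-1352*(-1564 + B(11, (-1 - 8)/(-17 - 19))) = -1352*(-1564 + 38) = -1352*(-1526) = 2063152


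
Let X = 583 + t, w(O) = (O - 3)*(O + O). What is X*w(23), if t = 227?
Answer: 745200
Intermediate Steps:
w(O) = 2*O*(-3 + O) (w(O) = (-3 + O)*(2*O) = 2*O*(-3 + O))
X = 810 (X = 583 + 227 = 810)
X*w(23) = 810*(2*23*(-3 + 23)) = 810*(2*23*20) = 810*920 = 745200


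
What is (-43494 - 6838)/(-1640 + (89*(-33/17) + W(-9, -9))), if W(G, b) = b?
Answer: 427822/15485 ≈ 27.628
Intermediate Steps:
(-43494 - 6838)/(-1640 + (89*(-33/17) + W(-9, -9))) = (-43494 - 6838)/(-1640 + (89*(-33/17) - 9)) = -50332/(-1640 + (89*(-33*1/17) - 9)) = -50332/(-1640 + (89*(-33/17) - 9)) = -50332/(-1640 + (-2937/17 - 9)) = -50332/(-1640 - 3090/17) = -50332/(-30970/17) = -50332*(-17/30970) = 427822/15485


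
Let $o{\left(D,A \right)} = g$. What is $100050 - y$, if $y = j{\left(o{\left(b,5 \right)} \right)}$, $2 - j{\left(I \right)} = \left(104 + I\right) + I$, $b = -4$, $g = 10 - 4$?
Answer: $100164$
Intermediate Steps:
$g = 6$
$o{\left(D,A \right)} = 6$
$j{\left(I \right)} = -102 - 2 I$ ($j{\left(I \right)} = 2 - \left(\left(104 + I\right) + I\right) = 2 - \left(104 + 2 I\right) = -102 - 2 I$)
$y = -114$ ($y = -102 - 12 = -114$)
$100050 - y = 100050 - -114 = 100050 + 114 = 100164$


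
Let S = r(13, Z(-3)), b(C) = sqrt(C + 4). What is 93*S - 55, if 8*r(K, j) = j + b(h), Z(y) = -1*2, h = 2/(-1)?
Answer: -313/4 + 93*sqrt(2)/8 ≈ -61.810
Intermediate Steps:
h = -2 (h = 2*(-1) = -2)
Z(y) = -2
b(C) = sqrt(4 + C)
r(K, j) = j/8 + sqrt(2)/8 (r(K, j) = (j + sqrt(4 - 2))/8 = (j + sqrt(2))/8 = j/8 + sqrt(2)/8)
S = -1/4 + sqrt(2)/8 (S = (1/8)*(-2) + sqrt(2)/8 = -1/4 + sqrt(2)/8 ≈ -0.073223)
93*S - 55 = 93*(-1/4 + sqrt(2)/8) - 55 = (-93/4 + 93*sqrt(2)/8) - 55 = -313/4 + 93*sqrt(2)/8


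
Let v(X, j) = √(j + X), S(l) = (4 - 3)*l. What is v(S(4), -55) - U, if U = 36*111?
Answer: -3996 + I*√51 ≈ -3996.0 + 7.1414*I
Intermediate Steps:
S(l) = l (S(l) = 1*l = l)
v(X, j) = √(X + j)
U = 3996
v(S(4), -55) - U = √(4 - 55) - 1*3996 = √(-51) - 3996 = I*√51 - 3996 = -3996 + I*√51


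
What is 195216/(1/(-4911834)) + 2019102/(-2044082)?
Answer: -980003008652209455/1022041 ≈ -9.5887e+11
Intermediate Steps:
195216/(1/(-4911834)) + 2019102/(-2044082) = 195216/(-1/4911834) + 2019102*(-1/2044082) = 195216*(-4911834) - 1009551/1022041 = -958868586144 - 1009551/1022041 = -980003008652209455/1022041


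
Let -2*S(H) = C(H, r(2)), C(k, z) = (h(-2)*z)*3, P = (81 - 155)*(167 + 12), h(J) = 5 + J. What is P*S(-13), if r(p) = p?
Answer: 119214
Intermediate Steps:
P = -13246 (P = -74*179 = -13246)
C(k, z) = 9*z (C(k, z) = ((5 - 2)*z)*3 = (3*z)*3 = 9*z)
S(H) = -9 (S(H) = -9*2/2 = -½*18 = -9)
P*S(-13) = -13246*(-9) = 119214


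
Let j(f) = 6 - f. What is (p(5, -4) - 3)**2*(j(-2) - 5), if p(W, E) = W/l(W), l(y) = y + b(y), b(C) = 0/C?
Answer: 12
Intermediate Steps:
b(C) = 0
l(y) = y (l(y) = y + 0 = y)
p(W, E) = 1 (p(W, E) = W/W = 1)
(p(5, -4) - 3)**2*(j(-2) - 5) = (1 - 3)**2*((6 - 1*(-2)) - 5) = (-2)**2*((6 + 2) - 5) = 4*(8 - 5) = 4*3 = 12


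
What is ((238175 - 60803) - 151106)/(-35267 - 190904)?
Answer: -26266/226171 ≈ -0.11613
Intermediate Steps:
((238175 - 60803) - 151106)/(-35267 - 190904) = (177372 - 151106)/(-226171) = 26266*(-1/226171) = -26266/226171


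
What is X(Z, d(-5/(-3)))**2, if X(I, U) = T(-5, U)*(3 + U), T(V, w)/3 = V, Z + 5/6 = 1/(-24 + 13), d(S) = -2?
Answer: 225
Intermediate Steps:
Z = -61/66 (Z = -5/6 + 1/(-24 + 13) = -5/6 + 1/(-11) = -5/6 - 1/11 = -61/66 ≈ -0.92424)
T(V, w) = 3*V
X(I, U) = -45 - 15*U (X(I, U) = (3*(-5))*(3 + U) = -15*(3 + U) = -45 - 15*U)
X(Z, d(-5/(-3)))**2 = (-45 - 15*(-2))**2 = (-45 + 30)**2 = (-15)**2 = 225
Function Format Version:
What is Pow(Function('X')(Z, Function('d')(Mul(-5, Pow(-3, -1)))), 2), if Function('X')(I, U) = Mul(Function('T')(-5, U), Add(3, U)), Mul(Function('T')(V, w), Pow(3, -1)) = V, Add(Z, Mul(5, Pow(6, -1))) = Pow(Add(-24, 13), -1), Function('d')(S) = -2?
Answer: 225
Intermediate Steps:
Z = Rational(-61, 66) (Z = Add(Rational(-5, 6), Pow(Add(-24, 13), -1)) = Add(Rational(-5, 6), Pow(-11, -1)) = Add(Rational(-5, 6), Rational(-1, 11)) = Rational(-61, 66) ≈ -0.92424)
Function('T')(V, w) = Mul(3, V)
Function('X')(I, U) = Add(-45, Mul(-15, U)) (Function('X')(I, U) = Mul(Mul(3, -5), Add(3, U)) = Mul(-15, Add(3, U)) = Add(-45, Mul(-15, U)))
Pow(Function('X')(Z, Function('d')(Mul(-5, Pow(-3, -1)))), 2) = Pow(Add(-45, Mul(-15, -2)), 2) = Pow(Add(-45, 30), 2) = Pow(-15, 2) = 225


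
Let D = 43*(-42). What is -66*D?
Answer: 119196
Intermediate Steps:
D = -1806
-66*D = -66*(-1806) = 119196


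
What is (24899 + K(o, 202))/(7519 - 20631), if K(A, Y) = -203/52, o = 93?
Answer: -1294545/681824 ≈ -1.8986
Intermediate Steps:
K(A, Y) = -203/52 (K(A, Y) = -203*1/52 = -203/52)
(24899 + K(o, 202))/(7519 - 20631) = (24899 - 203/52)/(7519 - 20631) = (1294545/52)/(-13112) = (1294545/52)*(-1/13112) = -1294545/681824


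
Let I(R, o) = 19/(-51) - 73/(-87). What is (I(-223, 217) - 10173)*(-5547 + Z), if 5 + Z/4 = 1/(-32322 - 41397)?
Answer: 2058148503381943/36343467 ≈ 5.6630e+7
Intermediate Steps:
Z = -1474384/73719 (Z = -20 + 4/(-32322 - 41397) = -20 + 4/(-73719) = -20 + 4*(-1/73719) = -20 - 4/73719 = -1474384/73719 ≈ -20.000)
I(R, o) = 230/493 (I(R, o) = 19*(-1/51) - 73*(-1/87) = -19/51 + 73/87 = 230/493)
(I(-223, 217) - 10173)*(-5547 + Z) = (230/493 - 10173)*(-5547 - 1474384/73719) = -5015059/493*(-410393677/73719) = 2058148503381943/36343467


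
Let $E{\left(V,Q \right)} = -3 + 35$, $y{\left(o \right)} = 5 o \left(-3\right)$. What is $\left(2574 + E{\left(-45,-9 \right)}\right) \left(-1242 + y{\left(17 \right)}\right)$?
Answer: $-3901182$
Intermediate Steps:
$y{\left(o \right)} = - 15 o$
$E{\left(V,Q \right)} = 32$
$\left(2574 + E{\left(-45,-9 \right)}\right) \left(-1242 + y{\left(17 \right)}\right) = \left(2574 + 32\right) \left(-1242 - 255\right) = 2606 \left(-1242 - 255\right) = 2606 \left(-1497\right) = -3901182$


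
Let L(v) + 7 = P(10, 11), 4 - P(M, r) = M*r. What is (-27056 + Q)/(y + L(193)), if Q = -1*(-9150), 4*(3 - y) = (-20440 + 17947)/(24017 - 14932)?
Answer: 92957720/570701 ≈ 162.88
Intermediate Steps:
y = 111513/36340 (y = 3 - (-20440 + 17947)/(4*(24017 - 14932)) = 3 - (-2493)/(4*9085) = 3 - ¼*(-2493/9085) = 3 + 2493/36340 = 111513/36340 ≈ 3.0686)
P(M, r) = 4 - M*r
L(v) = -113 (L(v) = -7 + (4 - 1*10*11) = -7 + (4 - 110) = -7 - 106 = -113)
Q = 9150
(-27056 + Q)/(y + L(193)) = (-27056 + 9150)/(111513/36340 - 113) = -17906/(-3994907/36340) = -17906*(-36340/3994907) = 92957720/570701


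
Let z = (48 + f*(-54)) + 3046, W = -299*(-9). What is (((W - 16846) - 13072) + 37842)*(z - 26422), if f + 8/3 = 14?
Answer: -254123100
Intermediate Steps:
f = 34/3 (f = -8/3 + 14 = 34/3 ≈ 11.333)
W = 2691
z = 2482 (z = (48 + (34/3)*(-54)) + 3046 = (48 - 612) + 3046 = -564 + 3046 = 2482)
(((W - 16846) - 13072) + 37842)*(z - 26422) = (((2691 - 16846) - 13072) + 37842)*(2482 - 26422) = ((-14155 - 13072) + 37842)*(-23940) = (-27227 + 37842)*(-23940) = 10615*(-23940) = -254123100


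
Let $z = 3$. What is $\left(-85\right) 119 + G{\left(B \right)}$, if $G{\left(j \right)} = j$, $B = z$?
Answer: $-10112$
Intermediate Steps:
$B = 3$
$\left(-85\right) 119 + G{\left(B \right)} = \left(-85\right) 119 + 3 = -10115 + 3 = -10112$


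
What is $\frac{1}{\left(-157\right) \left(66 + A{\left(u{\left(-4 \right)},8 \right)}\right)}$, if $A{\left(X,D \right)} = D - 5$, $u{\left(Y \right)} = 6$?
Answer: $- \frac{1}{10833} \approx -9.231 \cdot 10^{-5}$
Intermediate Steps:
$A{\left(X,D \right)} = -5 + D$ ($A{\left(X,D \right)} = D - 5 = -5 + D$)
$\frac{1}{\left(-157\right) \left(66 + A{\left(u{\left(-4 \right)},8 \right)}\right)} = \frac{1}{\left(-157\right) \left(66 + \left(-5 + 8\right)\right)} = \frac{1}{\left(-157\right) \left(66 + 3\right)} = \frac{1}{\left(-157\right) 69} = \frac{1}{-10833} = - \frac{1}{10833}$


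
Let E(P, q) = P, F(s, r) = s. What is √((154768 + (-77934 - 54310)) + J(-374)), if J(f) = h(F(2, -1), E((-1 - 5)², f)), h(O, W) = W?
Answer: 4*√1410 ≈ 150.20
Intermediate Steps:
J(f) = 36 (J(f) = (-1 - 5)² = (-6)² = 36)
√((154768 + (-77934 - 54310)) + J(-374)) = √((154768 + (-77934 - 54310)) + 36) = √((154768 - 132244) + 36) = √(22524 + 36) = √22560 = 4*√1410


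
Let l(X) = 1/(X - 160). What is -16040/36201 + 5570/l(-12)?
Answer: -34682022080/36201 ≈ -9.5804e+5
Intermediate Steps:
l(X) = 1/(-160 + X)
-16040/36201 + 5570/l(-12) = -16040/36201 + 5570/(1/(-160 - 12)) = -16040*1/36201 + 5570/(1/(-172)) = -16040/36201 + 5570/(-1/172) = -16040/36201 + 5570*(-172) = -16040/36201 - 958040 = -34682022080/36201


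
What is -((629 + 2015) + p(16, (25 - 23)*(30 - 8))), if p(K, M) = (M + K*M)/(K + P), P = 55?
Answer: -188472/71 ≈ -2654.5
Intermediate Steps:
p(K, M) = (M + K*M)/(55 + K) (p(K, M) = (M + K*M)/(K + 55) = (M + K*M)/(55 + K))
-((629 + 2015) + p(16, (25 - 23)*(30 - 8))) = -((629 + 2015) + ((25 - 23)*(30 - 8))*(1 + 16)/(55 + 16)) = -(2644 + (2*22)*17/71) = -(2644 + 44*(1/71)*17) = -(2644 + 748/71) = -1*188472/71 = -188472/71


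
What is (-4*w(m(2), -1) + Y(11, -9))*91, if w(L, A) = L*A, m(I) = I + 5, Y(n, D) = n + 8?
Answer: 4277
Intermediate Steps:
Y(n, D) = 8 + n
m(I) = 5 + I
w(L, A) = A*L
(-4*w(m(2), -1) + Y(11, -9))*91 = (-(-4)*(5 + 2) + (8 + 11))*91 = (-(-4)*7 + 19)*91 = (-4*(-7) + 19)*91 = (28 + 19)*91 = 47*91 = 4277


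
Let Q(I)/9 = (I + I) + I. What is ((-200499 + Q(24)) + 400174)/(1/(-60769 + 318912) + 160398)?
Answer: 51711980189/41405620915 ≈ 1.2489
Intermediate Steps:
Q(I) = 27*I (Q(I) = 9*((I + I) + I) = 9*(2*I + I) = 9*(3*I) = 27*I)
((-200499 + Q(24)) + 400174)/(1/(-60769 + 318912) + 160398) = ((-200499 + 27*24) + 400174)/(1/(-60769 + 318912) + 160398) = ((-200499 + 648) + 400174)/(1/258143 + 160398) = (-199851 + 400174)/(1/258143 + 160398) = 200323/(41405620915/258143) = 200323*(258143/41405620915) = 51711980189/41405620915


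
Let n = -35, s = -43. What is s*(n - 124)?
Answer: 6837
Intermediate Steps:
s*(n - 124) = -43*(-35 - 124) = -43*(-159) = 6837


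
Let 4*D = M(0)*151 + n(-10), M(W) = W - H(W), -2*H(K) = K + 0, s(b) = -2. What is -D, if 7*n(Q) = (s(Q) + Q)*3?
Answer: 9/7 ≈ 1.2857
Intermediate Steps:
H(K) = -K/2 (H(K) = -(K + 0)/2 = -K/2)
n(Q) = -6/7 + 3*Q/7 (n(Q) = ((-2 + Q)*3)/7 = (-6 + 3*Q)/7 = -6/7 + 3*Q/7)
M(W) = 3*W/2 (M(W) = W - (-1)*W/2 = W + W/2 = 3*W/2)
D = -9/7 (D = (((3/2)*0)*151 + (-6/7 + (3/7)*(-10)))/4 = (0*151 + (-6/7 - 30/7))/4 = (0 - 36/7)/4 = (¼)*(-36/7) = -9/7 ≈ -1.2857)
-D = -1*(-9/7) = 9/7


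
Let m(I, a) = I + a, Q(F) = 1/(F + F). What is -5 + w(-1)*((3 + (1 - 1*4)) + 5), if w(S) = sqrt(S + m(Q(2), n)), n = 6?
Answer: -5 + 5*sqrt(21)/2 ≈ 6.4564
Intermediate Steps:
Q(F) = 1/(2*F)
w(S) = sqrt(25/4 + S) (w(S) = sqrt(S + ((1/2)/2 + 6)) = sqrt(S + ((1/2)*(1/2) + 6)) = sqrt(S + (1/4 + 6)) = sqrt(S + 25/4) = sqrt(25/4 + S))
-5 + w(-1)*((3 + (1 - 1*4)) + 5) = -5 + (sqrt(25 + 4*(-1))/2)*((3 + (1 - 1*4)) + 5) = -5 + (sqrt(25 - 4)/2)*((3 + (1 - 4)) + 5) = -5 + (sqrt(21)/2)*((3 - 3) + 5) = -5 + (sqrt(21)/2)*(0 + 5) = -5 + (sqrt(21)/2)*5 = -5 + 5*sqrt(21)/2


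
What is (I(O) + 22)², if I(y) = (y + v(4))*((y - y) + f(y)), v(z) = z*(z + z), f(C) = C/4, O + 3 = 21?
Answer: 61009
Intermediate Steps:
O = 18 (O = -3 + 21 = 18)
f(C) = C/4 (f(C) = C*(¼) = C/4)
v(z) = 2*z² (v(z) = z*(2*z) = 2*z²)
I(y) = y*(32 + y)/4 (I(y) = (y + 2*4²)*((y - y) + y/4) = (y + 2*16)*(0 + y/4) = (y + 32)*(y/4) = (32 + y)*(y/4) = y*(32 + y)/4)
(I(O) + 22)² = ((¼)*18*(32 + 18) + 22)² = ((¼)*18*50 + 22)² = (225 + 22)² = 247² = 61009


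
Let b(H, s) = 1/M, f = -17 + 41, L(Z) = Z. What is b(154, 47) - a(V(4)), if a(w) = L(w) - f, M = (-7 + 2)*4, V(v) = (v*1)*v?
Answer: 159/20 ≈ 7.9500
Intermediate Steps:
V(v) = v² (V(v) = v*v = v²)
M = -20 (M = -5*4 = -20)
f = 24
a(w) = -24 + w (a(w) = w - 1*24 = w - 24 = -24 + w)
b(H, s) = -1/20 (b(H, s) = 1/(-20) = -1/20)
b(154, 47) - a(V(4)) = -1/20 - (-24 + 4²) = -1/20 - (-24 + 16) = -1/20 - 1*(-8) = -1/20 + 8 = 159/20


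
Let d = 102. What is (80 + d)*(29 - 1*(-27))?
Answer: 10192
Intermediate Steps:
(80 + d)*(29 - 1*(-27)) = (80 + 102)*(29 - 1*(-27)) = 182*(29 + 27) = 182*56 = 10192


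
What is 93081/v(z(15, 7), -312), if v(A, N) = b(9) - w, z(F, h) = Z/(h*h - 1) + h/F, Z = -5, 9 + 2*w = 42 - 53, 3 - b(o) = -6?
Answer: 4899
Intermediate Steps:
b(o) = 9 (b(o) = 3 - 1*(-6) = 3 + 6 = 9)
w = -10 (w = -9/2 + (42 - 53)/2 = -9/2 + (½)*(-11) = -9/2 - 11/2 = -10)
z(F, h) = -5/(-1 + h²) + h/F (z(F, h) = -5/(h*h - 1) + h/F = -5/(h² - 1) + h/F = -5/(-1 + h²) + h/F)
v(A, N) = 19 (v(A, N) = 9 - 1*(-10) = 9 + 10 = 19)
93081/v(z(15, 7), -312) = 93081/19 = 93081*(1/19) = 4899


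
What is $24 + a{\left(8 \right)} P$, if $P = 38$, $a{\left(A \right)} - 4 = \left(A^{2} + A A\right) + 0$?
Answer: $5040$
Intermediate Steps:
$a{\left(A \right)} = 4 + 2 A^{2}$ ($a{\left(A \right)} = 4 + \left(\left(A^{2} + A A\right) + 0\right) = 4 + \left(\left(A^{2} + A^{2}\right) + 0\right) = 4 + \left(2 A^{2} + 0\right) = 4 + 2 A^{2}$)
$24 + a{\left(8 \right)} P = 24 + \left(4 + 2 \cdot 8^{2}\right) 38 = 24 + \left(4 + 2 \cdot 64\right) 38 = 24 + \left(4 + 128\right) 38 = 24 + 132 \cdot 38 = 24 + 5016 = 5040$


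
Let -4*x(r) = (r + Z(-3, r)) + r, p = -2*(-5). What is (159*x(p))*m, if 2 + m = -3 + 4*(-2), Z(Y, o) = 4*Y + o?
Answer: 18603/2 ≈ 9301.5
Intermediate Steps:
Z(Y, o) = o + 4*Y
p = 10
m = -13 (m = -2 + (-3 + 4*(-2)) = -2 + (-3 - 8) = -2 - 11 = -13)
x(r) = 3 - 3*r/4 (x(r) = -((r + (r + 4*(-3))) + r)/4 = -((r + (r - 12)) + r)/4 = -((r + (-12 + r)) + r)/4 = -((-12 + 2*r) + r)/4 = -(-12 + 3*r)/4 = 3 - 3*r/4)
(159*x(p))*m = (159*(3 - ¾*10))*(-13) = (159*(3 - 15/2))*(-13) = (159*(-9/2))*(-13) = -1431/2*(-13) = 18603/2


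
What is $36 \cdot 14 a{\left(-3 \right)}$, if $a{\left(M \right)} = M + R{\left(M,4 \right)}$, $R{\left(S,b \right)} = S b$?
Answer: $-7560$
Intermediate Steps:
$a{\left(M \right)} = 5 M$ ($a{\left(M \right)} = M + M 4 = M + 4 M = 5 M$)
$36 \cdot 14 a{\left(-3 \right)} = 36 \cdot 14 \cdot 5 \left(-3\right) = 504 \left(-15\right) = -7560$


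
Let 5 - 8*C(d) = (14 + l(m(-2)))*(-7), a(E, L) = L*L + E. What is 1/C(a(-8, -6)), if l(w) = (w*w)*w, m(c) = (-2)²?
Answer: 8/551 ≈ 0.014519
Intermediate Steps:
m(c) = 4
a(E, L) = E + L² (a(E, L) = L² + E = E + L²)
l(w) = w³ (l(w) = w²*w = w³)
C(d) = 551/8 (C(d) = 5/8 - (14 + 4³)*(-7)/8 = 5/8 - (14 + 64)*(-7)/8 = 5/8 - 39*(-7)/4 = 5/8 - ⅛*(-546) = 5/8 + 273/4 = 551/8)
1/C(a(-8, -6)) = 1/(551/8) = 8/551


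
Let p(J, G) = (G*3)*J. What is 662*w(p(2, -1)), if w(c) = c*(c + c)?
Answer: 47664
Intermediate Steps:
p(J, G) = 3*G*J (p(J, G) = (3*G)*J = 3*G*J)
w(c) = 2*c² (w(c) = c*(2*c) = 2*c²)
662*w(p(2, -1)) = 662*(2*(3*(-1)*2)²) = 662*(2*(-6)²) = 662*(2*36) = 662*72 = 47664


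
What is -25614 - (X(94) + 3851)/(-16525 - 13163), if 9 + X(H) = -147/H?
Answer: -71479911607/2790672 ≈ -25614.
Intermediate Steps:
X(H) = -9 - 147/H
-25614 - (X(94) + 3851)/(-16525 - 13163) = -25614 - ((-9 - 147/94) + 3851)/(-16525 - 13163) = -25614 - ((-9 - 147*1/94) + 3851)/(-29688) = -25614 - ((-9 - 147/94) + 3851)*(-1)/29688 = -25614 - (-993/94 + 3851)*(-1)/29688 = -25614 - 361001*(-1)/(94*29688) = -25614 - 1*(-361001/2790672) = -25614 + 361001/2790672 = -71479911607/2790672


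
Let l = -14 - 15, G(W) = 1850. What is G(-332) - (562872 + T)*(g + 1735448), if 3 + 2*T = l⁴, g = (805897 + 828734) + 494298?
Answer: -3541744026797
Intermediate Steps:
l = -29
g = 2128929 (g = 1634631 + 494298 = 2128929)
T = 353639 (T = -3/2 + (½)*(-29)⁴ = -3/2 + (½)*707281 = -3/2 + 707281/2 = 353639)
G(-332) - (562872 + T)*(g + 1735448) = 1850 - (562872 + 353639)*(2128929 + 1735448) = 1850 - 916511*3864377 = 1850 - 1*3541744028647 = 1850 - 3541744028647 = -3541744026797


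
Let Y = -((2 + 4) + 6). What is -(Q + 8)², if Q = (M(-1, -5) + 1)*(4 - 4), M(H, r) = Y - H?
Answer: -64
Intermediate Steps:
Y = -12 (Y = -(6 + 6) = -1*12 = -12)
M(H, r) = -12 - H
Q = 0 (Q = ((-12 - 1*(-1)) + 1)*(4 - 4) = ((-12 + 1) + 1)*0 = (-11 + 1)*0 = -10*0 = 0)
-(Q + 8)² = -(0 + 8)² = -1*8² = -1*64 = -64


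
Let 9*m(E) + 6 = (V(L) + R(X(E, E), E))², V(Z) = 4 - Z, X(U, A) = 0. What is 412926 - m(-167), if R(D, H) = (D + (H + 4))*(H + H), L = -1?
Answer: -986919823/3 ≈ -3.2897e+8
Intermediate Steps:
R(D, H) = 2*H*(4 + D + H) (R(D, H) = (D + (4 + H))*(2*H) = (4 + D + H)*(2*H) = 2*H*(4 + D + H))
m(E) = -⅔ + (5 + 2*E*(4 + E))²/9 (m(E) = -⅔ + ((4 - 1*(-1)) + 2*E*(4 + 0 + E))²/9 = -⅔ + ((4 + 1) + 2*E*(4 + E))²/9 = -⅔ + (5 + 2*E*(4 + E))²/9)
412926 - m(-167) = 412926 - (-⅔ + (5 + 2*(-167)*(4 - 167))²/9) = 412926 - (-⅔ + (5 + 2*(-167)*(-163))²/9) = 412926 - (-⅔ + (5 + 54442)²/9) = 412926 - (-⅔ + (⅑)*54447²) = 412926 - (-⅔ + (⅑)*2964475809) = 412926 - (-⅔ + 329386201) = 412926 - 1*988158601/3 = 412926 - 988158601/3 = -986919823/3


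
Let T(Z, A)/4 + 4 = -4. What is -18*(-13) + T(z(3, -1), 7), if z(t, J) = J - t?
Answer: 202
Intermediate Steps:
T(Z, A) = -32 (T(Z, A) = -16 + 4*(-4) = -16 - 16 = -32)
-18*(-13) + T(z(3, -1), 7) = -18*(-13) - 32 = 234 - 32 = 202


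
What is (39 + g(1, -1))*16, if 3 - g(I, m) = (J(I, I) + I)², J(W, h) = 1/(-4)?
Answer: 663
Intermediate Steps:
J(W, h) = -¼
g(I, m) = 3 - (-¼ + I)²
(39 + g(1, -1))*16 = (39 + (3 - (-1 + 4*1)²/16))*16 = (39 + (3 - (-1 + 4)²/16))*16 = (39 + (3 - 1/16*3²))*16 = (39 + (3 - 1/16*9))*16 = (39 + (3 - 9/16))*16 = (39 + 39/16)*16 = (663/16)*16 = 663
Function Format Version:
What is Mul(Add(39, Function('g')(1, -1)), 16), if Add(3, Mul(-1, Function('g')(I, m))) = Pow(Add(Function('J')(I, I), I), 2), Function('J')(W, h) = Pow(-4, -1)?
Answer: 663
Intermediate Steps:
Function('J')(W, h) = Rational(-1, 4)
Function('g')(I, m) = Add(3, Mul(-1, Pow(Add(Rational(-1, 4), I), 2)))
Mul(Add(39, Function('g')(1, -1)), 16) = Mul(Add(39, Add(3, Mul(Rational(-1, 16), Pow(Add(-1, Mul(4, 1)), 2)))), 16) = Mul(Add(39, Add(3, Mul(Rational(-1, 16), Pow(Add(-1, 4), 2)))), 16) = Mul(Add(39, Add(3, Mul(Rational(-1, 16), Pow(3, 2)))), 16) = Mul(Add(39, Add(3, Mul(Rational(-1, 16), 9))), 16) = Mul(Add(39, Add(3, Rational(-9, 16))), 16) = Mul(Add(39, Rational(39, 16)), 16) = Mul(Rational(663, 16), 16) = 663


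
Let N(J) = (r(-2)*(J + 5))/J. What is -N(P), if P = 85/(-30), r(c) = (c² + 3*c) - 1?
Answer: -39/17 ≈ -2.2941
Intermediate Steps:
r(c) = -1 + c² + 3*c
P = -17/6 (P = 85*(-1/30) = -17/6 ≈ -2.8333)
N(J) = (-15 - 3*J)/J (N(J) = ((-1 + (-2)² + 3*(-2))*(J + 5))/J = ((-1 + 4 - 6)*(5 + J))/J = (-3*(5 + J))/J = (-15 - 3*J)/J)
-N(P) = -(-3 - 15/(-17/6)) = -(-3 - 15*(-6/17)) = -(-3 + 90/17) = -1*39/17 = -39/17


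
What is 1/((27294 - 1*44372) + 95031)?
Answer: 1/77953 ≈ 1.2828e-5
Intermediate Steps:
1/((27294 - 1*44372) + 95031) = 1/((27294 - 44372) + 95031) = 1/(-17078 + 95031) = 1/77953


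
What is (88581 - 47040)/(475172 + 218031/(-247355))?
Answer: 10275374055/117535952029 ≈ 0.087423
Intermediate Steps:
(88581 - 47040)/(475172 + 218031/(-247355)) = 41541/(475172 + 218031*(-1/247355)) = 41541/(475172 - 218031/247355) = 41541/(117535952029/247355) = 41541*(247355/117535952029) = 10275374055/117535952029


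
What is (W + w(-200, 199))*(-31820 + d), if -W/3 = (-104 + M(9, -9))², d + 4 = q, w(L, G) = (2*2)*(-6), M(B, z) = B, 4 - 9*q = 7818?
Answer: 885926530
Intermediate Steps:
q = -7814/9 (q = 4/9 - ⅑*7818 = 4/9 - 2606/3 = -7814/9 ≈ -868.22)
w(L, G) = -24 (w(L, G) = 4*(-6) = -24)
d = -7850/9 (d = -4 - 7814/9 = -7850/9 ≈ -872.22)
W = -27075 (W = -3*(-104 + 9)² = -3*(-95)² = -3*9025 = -27075)
(W + w(-200, 199))*(-31820 + d) = (-27075 - 24)*(-31820 - 7850/9) = -27099*(-294230/9) = 885926530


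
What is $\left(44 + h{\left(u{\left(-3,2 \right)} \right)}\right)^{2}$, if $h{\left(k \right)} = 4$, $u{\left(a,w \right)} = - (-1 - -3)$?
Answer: $2304$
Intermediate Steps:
$u{\left(a,w \right)} = -2$ ($u{\left(a,w \right)} = - (-1 + 3) = \left(-1\right) 2 = -2$)
$\left(44 + h{\left(u{\left(-3,2 \right)} \right)}\right)^{2} = \left(44 + 4\right)^{2} = 48^{2} = 2304$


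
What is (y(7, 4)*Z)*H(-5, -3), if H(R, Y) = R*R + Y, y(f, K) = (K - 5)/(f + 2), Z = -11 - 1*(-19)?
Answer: -176/9 ≈ -19.556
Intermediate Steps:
Z = 8 (Z = -11 + 19 = 8)
y(f, K) = (-5 + K)/(2 + f)
H(R, Y) = Y + R**2 (H(R, Y) = R**2 + Y = Y + R**2)
(y(7, 4)*Z)*H(-5, -3) = (((-5 + 4)/(2 + 7))*8)*(-3 + (-5)**2) = ((-1/9)*8)*(-3 + 25) = (((1/9)*(-1))*8)*22 = -1/9*8*22 = -8/9*22 = -176/9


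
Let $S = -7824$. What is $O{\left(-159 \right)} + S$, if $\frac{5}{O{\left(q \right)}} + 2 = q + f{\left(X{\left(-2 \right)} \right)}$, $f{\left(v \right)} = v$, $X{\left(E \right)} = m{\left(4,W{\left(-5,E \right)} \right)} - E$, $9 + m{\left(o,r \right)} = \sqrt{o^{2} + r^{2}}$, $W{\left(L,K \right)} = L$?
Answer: $- \frac{220504632}{28183} - \frac{5 \sqrt{41}}{28183} \approx -7824.0$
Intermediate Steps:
$m{\left(o,r \right)} = -9 + \sqrt{o^{2} + r^{2}}$
$X{\left(E \right)} = -9 + \sqrt{41} - E$ ($X{\left(E \right)} = \left(-9 + \sqrt{4^{2} + \left(-5\right)^{2}}\right) - E = \left(-9 + \sqrt{16 + 25}\right) - E = \left(-9 + \sqrt{41}\right) - E = -9 + \sqrt{41} - E$)
$O{\left(q \right)} = \frac{5}{-9 + q + \sqrt{41}}$ ($O{\left(q \right)} = \frac{5}{-2 - \left(7 - q - \sqrt{41}\right)} = \frac{5}{-2 + \left(-7 + q + \sqrt{41}\right)} = \frac{5}{-9 + q + \sqrt{41}}$)
$O{\left(-159 \right)} + S = \frac{5}{-9 - 159 + \sqrt{41}} - 7824 = \frac{5}{-168 + \sqrt{41}} - 7824 = -7824 + \frac{5}{-168 + \sqrt{41}}$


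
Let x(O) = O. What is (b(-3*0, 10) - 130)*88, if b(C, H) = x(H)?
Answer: -10560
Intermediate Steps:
b(C, H) = H
(b(-3*0, 10) - 130)*88 = (10 - 130)*88 = -120*88 = -10560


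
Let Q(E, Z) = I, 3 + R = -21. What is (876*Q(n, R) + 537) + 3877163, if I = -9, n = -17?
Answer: 3869816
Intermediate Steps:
R = -24 (R = -3 - 21 = -24)
Q(E, Z) = -9
(876*Q(n, R) + 537) + 3877163 = (876*(-9) + 537) + 3877163 = (-7884 + 537) + 3877163 = -7347 + 3877163 = 3869816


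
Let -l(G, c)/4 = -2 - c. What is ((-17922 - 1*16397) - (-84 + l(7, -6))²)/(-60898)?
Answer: 44319/60898 ≈ 0.72776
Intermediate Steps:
l(G, c) = 8 + 4*c (l(G, c) = -4*(-2 - c) = 8 + 4*c)
((-17922 - 1*16397) - (-84 + l(7, -6))²)/(-60898) = ((-17922 - 1*16397) - (-84 + (8 + 4*(-6)))²)/(-60898) = ((-17922 - 16397) - (-84 + (8 - 24))²)*(-1/60898) = (-34319 - (-84 - 16)²)*(-1/60898) = (-34319 - 1*(-100)²)*(-1/60898) = (-34319 - 1*10000)*(-1/60898) = (-34319 - 10000)*(-1/60898) = -44319*(-1/60898) = 44319/60898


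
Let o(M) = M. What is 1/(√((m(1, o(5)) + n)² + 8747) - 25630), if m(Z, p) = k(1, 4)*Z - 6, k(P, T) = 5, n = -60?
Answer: -12815/328442216 - √3117/328442216 ≈ -3.9187e-5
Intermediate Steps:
m(Z, p) = -6 + 5*Z (m(Z, p) = 5*Z - 6 = -6 + 5*Z)
1/(√((m(1, o(5)) + n)² + 8747) - 25630) = 1/(√(((-6 + 5*1) - 60)² + 8747) - 25630) = 1/(√(((-6 + 5) - 60)² + 8747) - 25630) = 1/(√((-1 - 60)² + 8747) - 25630) = 1/(√((-61)² + 8747) - 25630) = 1/(√(3721 + 8747) - 25630) = 1/(√12468 - 25630) = 1/(2*√3117 - 25630) = 1/(-25630 + 2*√3117)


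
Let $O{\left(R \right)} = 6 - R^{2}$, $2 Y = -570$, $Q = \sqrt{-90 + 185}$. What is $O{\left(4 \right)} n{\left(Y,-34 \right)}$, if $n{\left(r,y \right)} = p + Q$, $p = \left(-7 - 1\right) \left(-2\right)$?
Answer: $-160 - 10 \sqrt{95} \approx -257.47$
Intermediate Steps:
$Q = \sqrt{95} \approx 9.7468$
$Y = -285$ ($Y = \frac{1}{2} \left(-570\right) = -285$)
$p = 16$ ($p = \left(-8\right) \left(-2\right) = 16$)
$n{\left(r,y \right)} = 16 + \sqrt{95}$
$O{\left(4 \right)} n{\left(Y,-34 \right)} = \left(6 - 4^{2}\right) \left(16 + \sqrt{95}\right) = \left(6 - 16\right) \left(16 + \sqrt{95}\right) = - 10 \left(16 + \sqrt{95}\right) = -160 - 10 \sqrt{95}$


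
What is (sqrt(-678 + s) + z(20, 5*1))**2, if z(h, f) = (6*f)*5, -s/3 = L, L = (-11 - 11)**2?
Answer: (150 + I*sqrt(2130))**2 ≈ 20370.0 + 13846.0*I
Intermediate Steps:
L = 484 (L = (-22)**2 = 484)
s = -1452 (s = -3*484 = -1452)
z(h, f) = 30*f
(sqrt(-678 + s) + z(20, 5*1))**2 = (sqrt(-678 - 1452) + 30*(5*1))**2 = (sqrt(-2130) + 30*5)**2 = (I*sqrt(2130) + 150)**2 = (150 + I*sqrt(2130))**2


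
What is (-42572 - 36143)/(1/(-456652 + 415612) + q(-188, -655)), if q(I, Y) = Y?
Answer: 3230463600/26881201 ≈ 120.18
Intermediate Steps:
(-42572 - 36143)/(1/(-456652 + 415612) + q(-188, -655)) = (-42572 - 36143)/(1/(-456652 + 415612) - 655) = -78715/(1/(-41040) - 655) = -78715/(-1/41040 - 655) = -78715/(-26881201/41040) = -78715*(-41040/26881201) = 3230463600/26881201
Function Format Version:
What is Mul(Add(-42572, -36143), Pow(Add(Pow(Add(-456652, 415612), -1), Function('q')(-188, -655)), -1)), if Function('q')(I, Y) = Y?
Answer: Rational(3230463600, 26881201) ≈ 120.18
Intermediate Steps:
Mul(Add(-42572, -36143), Pow(Add(Pow(Add(-456652, 415612), -1), Function('q')(-188, -655)), -1)) = Mul(Add(-42572, -36143), Pow(Add(Pow(Add(-456652, 415612), -1), -655), -1)) = Mul(-78715, Pow(Add(Pow(-41040, -1), -655), -1)) = Mul(-78715, Pow(Add(Rational(-1, 41040), -655), -1)) = Mul(-78715, Pow(Rational(-26881201, 41040), -1)) = Mul(-78715, Rational(-41040, 26881201)) = Rational(3230463600, 26881201)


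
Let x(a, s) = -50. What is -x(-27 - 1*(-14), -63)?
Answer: 50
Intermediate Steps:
-x(-27 - 1*(-14), -63) = -1*(-50) = 50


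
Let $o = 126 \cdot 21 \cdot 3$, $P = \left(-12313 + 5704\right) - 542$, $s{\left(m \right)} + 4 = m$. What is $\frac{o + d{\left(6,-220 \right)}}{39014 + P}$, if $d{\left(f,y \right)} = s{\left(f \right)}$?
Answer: $\frac{7940}{31863} \approx 0.24919$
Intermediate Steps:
$s{\left(m \right)} = -4 + m$
$d{\left(f,y \right)} = -4 + f$
$P = -7151$ ($P = -6609 - 542 = -7151$)
$o = 7938$ ($o = 126 \cdot 63 = 7938$)
$\frac{o + d{\left(6,-220 \right)}}{39014 + P} = \frac{7938 + \left(-4 + 6\right)}{39014 - 7151} = \frac{7938 + 2}{31863} = 7940 \cdot \frac{1}{31863} = \frac{7940}{31863}$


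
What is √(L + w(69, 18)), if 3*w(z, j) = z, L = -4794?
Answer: I*√4771 ≈ 69.072*I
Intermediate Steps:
w(z, j) = z/3
√(L + w(69, 18)) = √(-4794 + (⅓)*69) = √(-4794 + 23) = √(-4771) = I*√4771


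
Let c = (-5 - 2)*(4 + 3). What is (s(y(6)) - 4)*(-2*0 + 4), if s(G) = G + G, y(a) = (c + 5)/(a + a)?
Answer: -136/3 ≈ -45.333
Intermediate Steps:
c = -49 (c = -7*7 = -49)
y(a) = -22/a (y(a) = (-49 + 5)/(a + a) = -44*1/(2*a) = -22/a)
s(G) = 2*G
(s(y(6)) - 4)*(-2*0 + 4) = (2*(-22/6) - 4)*(-2*0 + 4) = (2*(-22*⅙) - 4)*(0 + 4) = (2*(-11/3) - 4)*4 = (-22/3 - 4)*4 = -34/3*4 = -136/3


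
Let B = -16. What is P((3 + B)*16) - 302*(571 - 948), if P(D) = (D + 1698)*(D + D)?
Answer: -505986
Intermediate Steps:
P(D) = 2*D*(1698 + D) (P(D) = (1698 + D)*(2*D) = 2*D*(1698 + D))
P((3 + B)*16) - 302*(571 - 948) = 2*((3 - 16)*16)*(1698 + (3 - 16)*16) - 302*(571 - 948) = 2*(-13*16)*(1698 - 13*16) - 302*(-377) = 2*(-208)*(1698 - 208) + 113854 = 2*(-208)*1490 + 113854 = -619840 + 113854 = -505986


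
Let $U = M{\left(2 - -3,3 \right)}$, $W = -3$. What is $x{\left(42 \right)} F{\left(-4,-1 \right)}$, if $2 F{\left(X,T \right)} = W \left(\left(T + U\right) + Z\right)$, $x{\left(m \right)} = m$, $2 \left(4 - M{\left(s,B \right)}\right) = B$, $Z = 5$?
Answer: $- \frac{819}{2} \approx -409.5$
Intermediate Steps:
$M{\left(s,B \right)} = 4 - \frac{B}{2}$
$U = \frac{5}{2}$ ($U = 4 - \frac{3}{2} = \frac{5}{2} \approx 2.5$)
$F{\left(X,T \right)} = - \frac{45}{4} - \frac{3 T}{2}$ ($F{\left(X,T \right)} = \frac{\left(-3\right) \left(\left(T + \frac{5}{2}\right) + 5\right)}{2} = \frac{\left(-3\right) \left(\left(\frac{5}{2} + T\right) + 5\right)}{2} = \frac{\left(-3\right) \left(\frac{15}{2} + T\right)}{2} = \frac{- \frac{45}{2} - 3 T}{2} = - \frac{45}{4} - \frac{3 T}{2}$)
$x{\left(42 \right)} F{\left(-4,-1 \right)} = 42 \left(- \frac{45}{4} - - \frac{3}{2}\right) = 42 \left(- \frac{45}{4} + \frac{3}{2}\right) = 42 \left(- \frac{39}{4}\right) = - \frac{819}{2}$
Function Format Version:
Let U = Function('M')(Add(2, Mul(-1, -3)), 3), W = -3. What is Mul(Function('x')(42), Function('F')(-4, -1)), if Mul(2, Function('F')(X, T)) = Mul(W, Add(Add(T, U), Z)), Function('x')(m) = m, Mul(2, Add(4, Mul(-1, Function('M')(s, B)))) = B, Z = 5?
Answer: Rational(-819, 2) ≈ -409.50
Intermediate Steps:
Function('M')(s, B) = Add(4, Mul(Rational(-1, 2), B))
U = Rational(5, 2) (U = Add(4, Mul(Rational(-1, 2), 3)) = Add(4, Rational(-3, 2)) = Rational(5, 2) ≈ 2.5000)
Function('F')(X, T) = Add(Rational(-45, 4), Mul(Rational(-3, 2), T)) (Function('F')(X, T) = Mul(Rational(1, 2), Mul(-3, Add(Add(T, Rational(5, 2)), 5))) = Mul(Rational(1, 2), Mul(-3, Add(Add(Rational(5, 2), T), 5))) = Mul(Rational(1, 2), Mul(-3, Add(Rational(15, 2), T))) = Mul(Rational(1, 2), Add(Rational(-45, 2), Mul(-3, T))) = Add(Rational(-45, 4), Mul(Rational(-3, 2), T)))
Mul(Function('x')(42), Function('F')(-4, -1)) = Mul(42, Add(Rational(-45, 4), Mul(Rational(-3, 2), -1))) = Mul(42, Add(Rational(-45, 4), Rational(3, 2))) = Mul(42, Rational(-39, 4)) = Rational(-819, 2)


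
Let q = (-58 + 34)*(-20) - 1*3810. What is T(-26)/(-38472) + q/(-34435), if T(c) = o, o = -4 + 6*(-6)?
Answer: 3237229/33119583 ≈ 0.097744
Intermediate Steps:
o = -40 (o = -4 - 36 = -40)
q = -3330 (q = -24*(-20) - 3810 = 480 - 3810 = -3330)
T(c) = -40
T(-26)/(-38472) + q/(-34435) = -40/(-38472) - 3330/(-34435) = -40*(-1/38472) - 3330*(-1/34435) = 5/4809 + 666/6887 = 3237229/33119583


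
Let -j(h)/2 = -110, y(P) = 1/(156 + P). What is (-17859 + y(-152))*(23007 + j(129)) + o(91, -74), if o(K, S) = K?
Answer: -1659220381/4 ≈ -4.1480e+8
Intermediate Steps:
j(h) = 220 (j(h) = -2*(-110) = 220)
(-17859 + y(-152))*(23007 + j(129)) + o(91, -74) = (-17859 + 1/(156 - 152))*(23007 + 220) + 91 = (-17859 + 1/4)*23227 + 91 = (-17859 + ¼)*23227 + 91 = -71435/4*23227 + 91 = -1659220745/4 + 91 = -1659220381/4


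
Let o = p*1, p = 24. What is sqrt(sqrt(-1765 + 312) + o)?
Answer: sqrt(24 + I*sqrt(1453)) ≈ 5.8756 + 3.2438*I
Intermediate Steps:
o = 24 (o = 24*1 = 24)
sqrt(sqrt(-1765 + 312) + o) = sqrt(sqrt(-1765 + 312) + 24) = sqrt(sqrt(-1453) + 24) = sqrt(I*sqrt(1453) + 24) = sqrt(24 + I*sqrt(1453))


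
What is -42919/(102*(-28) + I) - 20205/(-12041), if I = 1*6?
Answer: 574371929/34316850 ≈ 16.737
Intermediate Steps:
I = 6
-42919/(102*(-28) + I) - 20205/(-12041) = -42919/(102*(-28) + 6) - 20205/(-12041) = -42919/(-2856 + 6) - 20205*(-1/12041) = -42919/(-2850) + 20205/12041 = -42919*(-1/2850) + 20205/12041 = 42919/2850 + 20205/12041 = 574371929/34316850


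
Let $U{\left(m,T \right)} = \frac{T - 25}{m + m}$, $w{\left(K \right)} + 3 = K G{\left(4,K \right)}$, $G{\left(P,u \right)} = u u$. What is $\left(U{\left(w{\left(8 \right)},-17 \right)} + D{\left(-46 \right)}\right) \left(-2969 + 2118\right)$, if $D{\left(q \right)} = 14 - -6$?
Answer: $- \frac{8645309}{509} \approx -16985.0$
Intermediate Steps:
$D{\left(q \right)} = 20$ ($D{\left(q \right)} = 14 + 6 = 20$)
$G{\left(P,u \right)} = u^{2}$
$w{\left(K \right)} = -3 + K^{3}$ ($w{\left(K \right)} = -3 + K K^{2} = -3 + K^{3}$)
$U{\left(m,T \right)} = \frac{-25 + T}{2 m}$
$\left(U{\left(w{\left(8 \right)},-17 \right)} + D{\left(-46 \right)}\right) \left(-2969 + 2118\right) = \left(\frac{-25 - 17}{2 \left(-3 + 8^{3}\right)} + 20\right) \left(-2969 + 2118\right) = \left(\frac{1}{2} \frac{1}{-3 + 512} \left(-42\right) + 20\right) \left(-851\right) = \left(\frac{1}{2} \cdot \frac{1}{509} \left(-42\right) + 20\right) \left(-851\right) = \left(- \frac{21}{509} + 20\right) \left(-851\right) = \frac{10159}{509} \left(-851\right) = - \frac{8645309}{509}$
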